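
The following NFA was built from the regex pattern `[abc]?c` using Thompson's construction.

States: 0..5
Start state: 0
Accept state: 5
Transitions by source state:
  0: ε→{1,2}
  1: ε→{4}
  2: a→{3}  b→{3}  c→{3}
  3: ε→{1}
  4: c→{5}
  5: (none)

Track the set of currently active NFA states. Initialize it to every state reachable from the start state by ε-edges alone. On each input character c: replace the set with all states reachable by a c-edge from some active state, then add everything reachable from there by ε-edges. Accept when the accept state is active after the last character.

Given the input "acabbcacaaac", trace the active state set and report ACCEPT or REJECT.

start: ε-closure({0}) = {0,1,2,4}
'a' @ 1: {1,3,4}
'c' @ 2: {5}  ✓accept
'a' @ 3: {}  — no active states
rest 'bbcacaaac' ignored (set empty)
after full input: {}  (accept=5 not in)

Answer: REJECT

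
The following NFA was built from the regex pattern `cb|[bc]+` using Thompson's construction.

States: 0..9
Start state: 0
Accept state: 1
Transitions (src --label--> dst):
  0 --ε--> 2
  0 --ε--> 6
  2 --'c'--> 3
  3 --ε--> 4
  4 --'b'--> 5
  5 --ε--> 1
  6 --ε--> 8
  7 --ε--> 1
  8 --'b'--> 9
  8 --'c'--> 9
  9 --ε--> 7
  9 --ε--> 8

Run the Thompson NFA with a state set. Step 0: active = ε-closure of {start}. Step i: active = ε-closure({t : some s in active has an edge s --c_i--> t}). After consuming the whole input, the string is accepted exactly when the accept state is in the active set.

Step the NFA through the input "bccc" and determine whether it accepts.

initial (ε-close {0}): {0,2,6,8}
'b' @ 1: {1,7,8,9}  ✓accept
'c' @ 2: {1,7,8,9}  ✓accept
'c' @ 3: {1,7,8,9}  ✓accept
'c' @ 4: {1,7,8,9}  ✓accept
final: {1,7,8,9}; accept 1 in set

Answer: ACCEPT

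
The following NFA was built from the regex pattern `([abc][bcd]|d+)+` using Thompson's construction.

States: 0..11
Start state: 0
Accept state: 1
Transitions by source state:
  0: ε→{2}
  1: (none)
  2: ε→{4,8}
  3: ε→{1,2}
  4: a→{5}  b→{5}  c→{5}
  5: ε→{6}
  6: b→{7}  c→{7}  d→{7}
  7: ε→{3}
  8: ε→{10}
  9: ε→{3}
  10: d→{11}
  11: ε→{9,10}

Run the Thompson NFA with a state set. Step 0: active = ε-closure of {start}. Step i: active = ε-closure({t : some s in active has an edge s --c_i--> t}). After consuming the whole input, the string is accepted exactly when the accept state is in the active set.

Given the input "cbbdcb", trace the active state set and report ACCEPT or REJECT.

Answer: ACCEPT

Trace:
S₀ = ε-closure({0}) = {0,2,4,8,10}
'c' @ 1: {5,6}
'b' @ 2: {1,2,3,4,7,8,10}  [accepting]
'b' @ 3: {5,6}
'd' @ 4: {1,2,3,4,7,8,10}  [accepting]
'c' @ 5: {5,6}
'b' @ 6: {1,2,3,4,7,8,10}  [accepting]
end set {1,2,3,4,7,8,10} — state 1 in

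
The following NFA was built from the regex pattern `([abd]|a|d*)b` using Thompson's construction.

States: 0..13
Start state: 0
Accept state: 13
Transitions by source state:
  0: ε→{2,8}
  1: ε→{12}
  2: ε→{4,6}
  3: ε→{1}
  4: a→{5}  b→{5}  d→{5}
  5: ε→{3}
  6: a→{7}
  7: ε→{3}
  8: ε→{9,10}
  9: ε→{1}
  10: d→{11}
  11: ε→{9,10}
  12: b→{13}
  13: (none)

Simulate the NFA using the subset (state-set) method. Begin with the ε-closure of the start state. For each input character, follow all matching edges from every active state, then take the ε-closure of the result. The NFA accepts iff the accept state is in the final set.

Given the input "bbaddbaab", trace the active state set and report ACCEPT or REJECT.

Answer: REJECT

Trace:
initial (ε-close {0}): {0,1,2,4,6,8,9,10,12}
'b' @ 1: {1,3,5,12,13}  [accepting]
'b' @ 2: {13}  [accepting]
'a' @ 3: {}  — state set empty
rest 'ddbaab' ignored (set empty)
end set {} — state 13 not in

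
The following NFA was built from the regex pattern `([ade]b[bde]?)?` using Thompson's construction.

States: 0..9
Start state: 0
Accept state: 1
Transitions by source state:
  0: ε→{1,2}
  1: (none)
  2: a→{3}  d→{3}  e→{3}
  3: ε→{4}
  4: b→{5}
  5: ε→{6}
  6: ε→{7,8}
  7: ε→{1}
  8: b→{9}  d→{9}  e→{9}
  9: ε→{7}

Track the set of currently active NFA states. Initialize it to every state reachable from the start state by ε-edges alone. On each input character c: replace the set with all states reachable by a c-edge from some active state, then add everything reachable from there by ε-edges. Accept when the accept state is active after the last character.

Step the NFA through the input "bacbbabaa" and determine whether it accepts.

initial (ε-close {0}): {0,1,2}
'b' @ 1: {}  — no active states
rest 'acbbabaa' ignored (set empty)
final: {}; accept 1 not in set

Answer: REJECT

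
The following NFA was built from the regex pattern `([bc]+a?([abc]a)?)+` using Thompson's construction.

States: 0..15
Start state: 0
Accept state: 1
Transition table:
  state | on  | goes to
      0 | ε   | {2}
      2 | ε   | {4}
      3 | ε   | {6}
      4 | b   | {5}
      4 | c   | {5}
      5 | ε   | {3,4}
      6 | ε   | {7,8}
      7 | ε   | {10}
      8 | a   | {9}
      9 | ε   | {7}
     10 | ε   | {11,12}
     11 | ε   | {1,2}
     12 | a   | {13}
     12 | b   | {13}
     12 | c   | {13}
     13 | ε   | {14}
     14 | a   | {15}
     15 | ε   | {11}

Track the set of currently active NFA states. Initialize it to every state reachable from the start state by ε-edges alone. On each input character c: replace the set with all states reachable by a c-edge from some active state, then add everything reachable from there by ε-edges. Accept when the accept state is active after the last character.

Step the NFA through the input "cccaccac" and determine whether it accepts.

Answer: ACCEPT

Steps:
start: ε-closure({0}) = {0,2,4}
'c' @ 1: {1,2,3,4,5,6,7,8,10,11,12}  (accept∈set)
'c' @ 2: {1,2,3,4,5,6,7,8,10,11,12,13,14}  (accept∈set)
'c' @ 3: {1,2,3,4,5,6,7,8,10,11,12,13,14}  (accept∈set)
'a' @ 4: {1,2,4,7,9,10,11,12,13,14,15}  (accept∈set)
'c' @ 5: {1,2,3,4,5,6,7,8,10,11,12,13,14}  (accept∈set)
'c' @ 6: {1,2,3,4,5,6,7,8,10,11,12,13,14}  (accept∈set)
'a' @ 7: {1,2,4,7,9,10,11,12,13,14,15}  (accept∈set)
'c' @ 8: {1,2,3,4,5,6,7,8,10,11,12,13,14}  (accept∈set)
after full input: {1,2,3,4,5,6,7,8,10,11,12,13,14}  (accept=1 in)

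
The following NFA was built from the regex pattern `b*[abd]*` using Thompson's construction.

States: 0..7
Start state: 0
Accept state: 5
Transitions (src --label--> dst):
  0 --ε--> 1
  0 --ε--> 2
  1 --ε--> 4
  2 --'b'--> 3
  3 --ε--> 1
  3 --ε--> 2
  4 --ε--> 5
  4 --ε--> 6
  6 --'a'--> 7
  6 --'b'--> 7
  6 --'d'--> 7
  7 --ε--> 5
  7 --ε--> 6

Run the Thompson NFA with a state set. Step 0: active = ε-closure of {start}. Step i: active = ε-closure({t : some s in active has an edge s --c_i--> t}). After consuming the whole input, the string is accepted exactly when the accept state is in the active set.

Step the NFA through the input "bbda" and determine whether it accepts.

Answer: ACCEPT

Steps:
start: ε-closure({0}) = {0,1,2,4,5,6}
'b' @ 1: {1,2,3,4,5,6,7}  (accept∈set)
'b' @ 2: {1,2,3,4,5,6,7}  (accept∈set)
'd' @ 3: {5,6,7}  (accept∈set)
'a' @ 4: {5,6,7}  (accept∈set)
after full input: {5,6,7}  (accept=5 in)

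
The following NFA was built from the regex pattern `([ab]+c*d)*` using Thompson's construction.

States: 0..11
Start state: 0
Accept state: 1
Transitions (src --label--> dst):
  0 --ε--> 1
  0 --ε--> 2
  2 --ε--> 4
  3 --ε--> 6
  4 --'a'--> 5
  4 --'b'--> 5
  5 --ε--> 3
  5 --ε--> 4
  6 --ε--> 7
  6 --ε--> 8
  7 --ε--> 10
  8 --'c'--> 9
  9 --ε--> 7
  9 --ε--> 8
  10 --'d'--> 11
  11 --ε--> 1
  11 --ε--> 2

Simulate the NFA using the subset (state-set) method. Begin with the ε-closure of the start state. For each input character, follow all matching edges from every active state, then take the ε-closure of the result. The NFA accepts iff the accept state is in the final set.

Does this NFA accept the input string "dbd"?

Answer: REJECT

Steps:
S₀ = ε-closure({0}) = {0,1,2,4}
'd' @ 1: {}  — state set empty
rest 'bd' ignored (set empty)
after full input: {}  (accept=1 not in)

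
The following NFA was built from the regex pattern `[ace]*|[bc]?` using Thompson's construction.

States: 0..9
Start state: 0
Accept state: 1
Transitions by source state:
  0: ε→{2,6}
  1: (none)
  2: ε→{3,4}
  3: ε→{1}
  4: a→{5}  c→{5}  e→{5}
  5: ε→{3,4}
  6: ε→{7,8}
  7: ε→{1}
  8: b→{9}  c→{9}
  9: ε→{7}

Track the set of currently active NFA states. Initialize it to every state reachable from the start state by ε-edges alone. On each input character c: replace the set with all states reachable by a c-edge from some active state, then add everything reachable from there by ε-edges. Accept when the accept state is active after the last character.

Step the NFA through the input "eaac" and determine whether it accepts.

Answer: ACCEPT

Trace:
initial (ε-close {0}): {0,1,2,3,4,6,7,8}
'e' @ 1: {1,3,4,5}  (accept∈set)
'a' @ 2: {1,3,4,5}  (accept∈set)
'a' @ 3: {1,3,4,5}  (accept∈set)
'c' @ 4: {1,3,4,5}  (accept∈set)
after full input: {1,3,4,5}  (accept=1 in)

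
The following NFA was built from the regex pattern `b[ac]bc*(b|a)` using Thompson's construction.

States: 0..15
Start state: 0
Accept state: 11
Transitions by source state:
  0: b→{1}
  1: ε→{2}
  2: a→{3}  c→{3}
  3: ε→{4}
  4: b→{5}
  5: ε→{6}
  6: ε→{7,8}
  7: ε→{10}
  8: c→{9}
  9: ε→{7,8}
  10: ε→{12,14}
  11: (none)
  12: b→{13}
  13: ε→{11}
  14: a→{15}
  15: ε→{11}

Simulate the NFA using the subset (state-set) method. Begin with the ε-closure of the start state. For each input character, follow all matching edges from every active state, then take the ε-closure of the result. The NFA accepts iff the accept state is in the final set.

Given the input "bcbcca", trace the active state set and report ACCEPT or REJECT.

S₀ = ε-closure({0}) = {0}
'b' @ 1: {1,2}
'c' @ 2: {3,4}
'b' @ 3: {5,6,7,8,10,12,14}
'c' @ 4: {7,8,9,10,12,14}
'c' @ 5: {7,8,9,10,12,14}
'a' @ 6: {11,15}  (accept∈set)
end set {11,15} — state 11 in

Answer: ACCEPT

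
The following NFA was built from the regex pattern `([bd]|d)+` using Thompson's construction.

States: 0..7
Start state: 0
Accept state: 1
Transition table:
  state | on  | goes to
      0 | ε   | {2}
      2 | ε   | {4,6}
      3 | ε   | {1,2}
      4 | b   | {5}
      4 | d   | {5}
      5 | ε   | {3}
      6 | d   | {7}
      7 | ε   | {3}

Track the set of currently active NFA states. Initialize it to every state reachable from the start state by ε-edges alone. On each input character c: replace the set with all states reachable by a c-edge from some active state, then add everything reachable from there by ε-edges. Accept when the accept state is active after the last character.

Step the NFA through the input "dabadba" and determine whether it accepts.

start: ε-closure({0}) = {0,2,4,6}
'd' @ 1: {1,2,3,4,5,6,7}  (accept∈set)
'a' @ 2: {}  — dead — no transitions
rest 'badba' ignored (set empty)
final: {}; accept 1 not in set

Answer: REJECT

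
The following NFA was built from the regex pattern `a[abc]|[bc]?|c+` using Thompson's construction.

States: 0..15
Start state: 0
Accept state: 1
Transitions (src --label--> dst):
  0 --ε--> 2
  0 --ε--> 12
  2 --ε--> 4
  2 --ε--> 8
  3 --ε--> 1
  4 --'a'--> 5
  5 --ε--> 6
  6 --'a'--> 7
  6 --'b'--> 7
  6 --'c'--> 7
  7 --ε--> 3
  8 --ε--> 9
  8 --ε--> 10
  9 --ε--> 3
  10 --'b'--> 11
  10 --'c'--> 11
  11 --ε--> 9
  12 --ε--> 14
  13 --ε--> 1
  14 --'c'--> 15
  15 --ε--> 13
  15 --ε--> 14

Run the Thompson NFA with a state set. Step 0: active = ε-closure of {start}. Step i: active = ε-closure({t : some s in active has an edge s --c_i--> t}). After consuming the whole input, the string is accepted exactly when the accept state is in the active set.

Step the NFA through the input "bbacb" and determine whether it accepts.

start: ε-closure({0}) = {0,1,2,3,4,8,9,10,12,14}
'b' @ 1: {1,3,9,11}  ✓accept
'b' @ 2: {}  — no active states
rest 'acb' ignored (set empty)
end set {} — state 1 not in

Answer: REJECT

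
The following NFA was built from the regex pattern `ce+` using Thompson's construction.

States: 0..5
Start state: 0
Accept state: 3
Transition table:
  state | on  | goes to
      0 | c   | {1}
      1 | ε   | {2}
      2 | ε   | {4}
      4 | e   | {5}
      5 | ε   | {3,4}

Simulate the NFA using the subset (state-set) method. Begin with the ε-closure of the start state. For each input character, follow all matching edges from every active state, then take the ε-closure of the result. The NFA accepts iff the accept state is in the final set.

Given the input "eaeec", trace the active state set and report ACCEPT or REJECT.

S₀ = ε-closure({0}) = {0}
'e' @ 1: {}  — state set empty
rest 'aeec' ignored (set empty)
final: {}; accept 3 not in set

Answer: REJECT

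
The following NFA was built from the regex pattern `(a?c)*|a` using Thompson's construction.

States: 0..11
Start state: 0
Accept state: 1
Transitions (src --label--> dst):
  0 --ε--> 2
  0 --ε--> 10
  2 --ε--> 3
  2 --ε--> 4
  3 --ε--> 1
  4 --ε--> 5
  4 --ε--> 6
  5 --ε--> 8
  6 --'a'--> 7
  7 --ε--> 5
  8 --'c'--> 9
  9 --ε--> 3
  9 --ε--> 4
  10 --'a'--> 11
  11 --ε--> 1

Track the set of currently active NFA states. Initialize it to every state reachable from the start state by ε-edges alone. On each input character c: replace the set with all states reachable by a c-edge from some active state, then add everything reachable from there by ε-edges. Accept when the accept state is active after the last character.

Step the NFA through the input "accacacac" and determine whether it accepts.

S₀ = ε-closure({0}) = {0,1,2,3,4,5,6,8,10}
'a' @ 1: {1,5,7,8,11}  ✓accept
'c' @ 2: {1,3,4,5,6,8,9}  ✓accept
'c' @ 3: {1,3,4,5,6,8,9}  ✓accept
'a' @ 4: {5,7,8}
'c' @ 5: {1,3,4,5,6,8,9}  ✓accept
'a' @ 6: {5,7,8}
'c' @ 7: {1,3,4,5,6,8,9}  ✓accept
'a' @ 8: {5,7,8}
'c' @ 9: {1,3,4,5,6,8,9}  ✓accept
end set {1,3,4,5,6,8,9} — state 1 in

Answer: ACCEPT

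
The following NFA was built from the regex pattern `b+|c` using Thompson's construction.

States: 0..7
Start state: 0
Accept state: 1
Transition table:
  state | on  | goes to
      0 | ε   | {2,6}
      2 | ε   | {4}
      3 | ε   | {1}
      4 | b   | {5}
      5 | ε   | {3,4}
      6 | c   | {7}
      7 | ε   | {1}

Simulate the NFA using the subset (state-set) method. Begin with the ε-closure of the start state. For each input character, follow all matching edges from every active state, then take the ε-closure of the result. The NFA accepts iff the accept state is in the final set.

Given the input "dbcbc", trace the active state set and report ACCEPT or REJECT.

Answer: REJECT

Trace:
initial (ε-close {0}): {0,2,4,6}
'd' @ 1: {}  — state set empty
rest 'bcbc' ignored (set empty)
final: {}; accept 1 not in set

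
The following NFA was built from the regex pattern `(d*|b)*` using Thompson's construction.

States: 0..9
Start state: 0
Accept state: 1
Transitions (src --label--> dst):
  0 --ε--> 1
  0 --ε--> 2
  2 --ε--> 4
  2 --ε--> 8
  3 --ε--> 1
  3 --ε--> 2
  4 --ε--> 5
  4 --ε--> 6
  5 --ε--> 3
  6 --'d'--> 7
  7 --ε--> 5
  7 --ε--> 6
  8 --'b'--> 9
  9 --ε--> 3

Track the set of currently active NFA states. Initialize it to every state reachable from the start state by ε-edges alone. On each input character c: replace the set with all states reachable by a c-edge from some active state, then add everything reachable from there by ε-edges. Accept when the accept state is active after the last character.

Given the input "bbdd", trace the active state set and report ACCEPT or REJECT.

Answer: ACCEPT

Trace:
start: ε-closure({0}) = {0,1,2,3,4,5,6,8}
'b' @ 1: {1,2,3,4,5,6,8,9}  ✓accept
'b' @ 2: {1,2,3,4,5,6,8,9}  ✓accept
'd' @ 3: {1,2,3,4,5,6,7,8}  ✓accept
'd' @ 4: {1,2,3,4,5,6,7,8}  ✓accept
final: {1,2,3,4,5,6,7,8}; accept 1 in set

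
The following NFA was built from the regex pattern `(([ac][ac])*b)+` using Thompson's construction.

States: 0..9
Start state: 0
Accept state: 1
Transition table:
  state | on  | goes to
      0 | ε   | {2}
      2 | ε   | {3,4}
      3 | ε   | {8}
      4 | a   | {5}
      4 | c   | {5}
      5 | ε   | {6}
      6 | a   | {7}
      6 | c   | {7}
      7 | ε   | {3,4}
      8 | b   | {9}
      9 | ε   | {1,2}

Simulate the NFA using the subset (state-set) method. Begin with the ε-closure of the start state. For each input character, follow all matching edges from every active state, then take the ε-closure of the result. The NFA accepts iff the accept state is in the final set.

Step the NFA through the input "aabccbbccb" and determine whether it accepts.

Answer: ACCEPT

Steps:
S₀ = ε-closure({0}) = {0,2,3,4,8}
'a' @ 1: {5,6}
'a' @ 2: {3,4,7,8}
'b' @ 3: {1,2,3,4,8,9}  ✓accept
'c' @ 4: {5,6}
'c' @ 5: {3,4,7,8}
'b' @ 6: {1,2,3,4,8,9}  ✓accept
'b' @ 7: {1,2,3,4,8,9}  ✓accept
'c' @ 8: {5,6}
'c' @ 9: {3,4,7,8}
'b' @ 10: {1,2,3,4,8,9}  ✓accept
final: {1,2,3,4,8,9}; accept 1 in set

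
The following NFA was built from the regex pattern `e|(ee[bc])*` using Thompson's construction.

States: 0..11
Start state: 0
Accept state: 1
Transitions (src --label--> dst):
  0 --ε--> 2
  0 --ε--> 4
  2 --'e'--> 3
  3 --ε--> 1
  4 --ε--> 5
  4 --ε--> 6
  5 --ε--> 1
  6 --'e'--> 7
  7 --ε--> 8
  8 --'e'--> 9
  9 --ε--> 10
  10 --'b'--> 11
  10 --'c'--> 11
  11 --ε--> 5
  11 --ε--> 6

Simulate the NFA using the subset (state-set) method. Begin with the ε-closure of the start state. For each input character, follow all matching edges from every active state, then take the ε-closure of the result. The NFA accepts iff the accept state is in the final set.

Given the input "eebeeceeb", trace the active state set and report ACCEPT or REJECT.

S₀ = ε-closure({0}) = {0,1,2,4,5,6}
'e' @ 1: {1,3,7,8}  (accept∈set)
'e' @ 2: {9,10}
'b' @ 3: {1,5,6,11}  (accept∈set)
'e' @ 4: {7,8}
'e' @ 5: {9,10}
'c' @ 6: {1,5,6,11}  (accept∈set)
'e' @ 7: {7,8}
'e' @ 8: {9,10}
'b' @ 9: {1,5,6,11}  (accept∈set)
final: {1,5,6,11}; accept 1 in set

Answer: ACCEPT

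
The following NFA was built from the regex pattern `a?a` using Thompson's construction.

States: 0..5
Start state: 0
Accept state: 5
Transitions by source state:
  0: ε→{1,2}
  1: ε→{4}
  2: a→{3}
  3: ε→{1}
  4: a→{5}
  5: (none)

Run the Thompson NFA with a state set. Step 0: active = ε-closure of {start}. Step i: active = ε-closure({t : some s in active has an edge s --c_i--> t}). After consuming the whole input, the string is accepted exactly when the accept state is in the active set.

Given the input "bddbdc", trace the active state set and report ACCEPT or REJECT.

Answer: REJECT

Steps:
initial (ε-close {0}): {0,1,2,4}
'b' @ 1: {}  — state set empty
rest 'ddbdc' ignored (set empty)
after full input: {}  (accept=5 not in)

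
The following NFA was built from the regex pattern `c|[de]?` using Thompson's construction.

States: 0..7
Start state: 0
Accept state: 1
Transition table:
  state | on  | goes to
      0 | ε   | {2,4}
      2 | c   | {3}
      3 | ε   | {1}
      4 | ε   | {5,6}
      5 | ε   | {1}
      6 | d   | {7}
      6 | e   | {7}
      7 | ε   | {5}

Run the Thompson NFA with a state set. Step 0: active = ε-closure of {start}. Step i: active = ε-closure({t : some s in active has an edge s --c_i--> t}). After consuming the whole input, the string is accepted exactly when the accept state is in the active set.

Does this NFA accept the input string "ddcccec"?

Answer: REJECT

Derivation:
S₀ = ε-closure({0}) = {0,1,2,4,5,6}
'd' @ 1: {1,5,7}  [accepting]
'd' @ 2: {}  — state set empty
rest 'cccec' ignored (set empty)
final: {}; accept 1 not in set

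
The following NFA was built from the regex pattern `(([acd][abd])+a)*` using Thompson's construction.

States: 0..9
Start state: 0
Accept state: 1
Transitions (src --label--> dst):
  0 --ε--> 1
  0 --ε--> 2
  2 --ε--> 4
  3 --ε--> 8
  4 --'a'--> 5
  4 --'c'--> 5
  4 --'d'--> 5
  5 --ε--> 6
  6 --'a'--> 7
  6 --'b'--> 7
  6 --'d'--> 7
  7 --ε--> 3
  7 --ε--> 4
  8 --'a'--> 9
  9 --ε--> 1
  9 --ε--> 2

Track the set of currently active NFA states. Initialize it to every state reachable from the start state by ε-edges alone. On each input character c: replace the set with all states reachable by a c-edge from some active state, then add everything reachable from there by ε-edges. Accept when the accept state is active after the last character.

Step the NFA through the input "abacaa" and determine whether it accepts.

S₀ = ε-closure({0}) = {0,1,2,4}
'a' @ 1: {5,6}
'b' @ 2: {3,4,7,8}
'a' @ 3: {1,2,4,5,6,9}  ✓accept
'c' @ 4: {5,6}
'a' @ 5: {3,4,7,8}
'a' @ 6: {1,2,4,5,6,9}  ✓accept
end set {1,2,4,5,6,9} — state 1 in

Answer: ACCEPT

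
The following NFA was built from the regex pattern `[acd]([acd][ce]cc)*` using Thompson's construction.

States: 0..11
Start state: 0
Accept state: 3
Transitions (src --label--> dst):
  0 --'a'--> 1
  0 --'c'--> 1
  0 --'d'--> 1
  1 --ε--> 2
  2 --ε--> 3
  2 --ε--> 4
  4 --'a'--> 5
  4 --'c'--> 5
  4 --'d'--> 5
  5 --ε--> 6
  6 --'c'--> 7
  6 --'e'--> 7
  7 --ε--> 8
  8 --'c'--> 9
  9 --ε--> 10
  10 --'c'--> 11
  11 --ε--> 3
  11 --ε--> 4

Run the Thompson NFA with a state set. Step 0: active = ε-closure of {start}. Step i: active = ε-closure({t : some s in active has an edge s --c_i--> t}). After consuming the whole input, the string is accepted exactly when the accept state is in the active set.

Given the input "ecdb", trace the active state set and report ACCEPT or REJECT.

initial (ε-close {0}): {0}
'e' @ 1: {}  — state set empty
rest 'cdb' ignored (set empty)
final: {}; accept 3 not in set

Answer: REJECT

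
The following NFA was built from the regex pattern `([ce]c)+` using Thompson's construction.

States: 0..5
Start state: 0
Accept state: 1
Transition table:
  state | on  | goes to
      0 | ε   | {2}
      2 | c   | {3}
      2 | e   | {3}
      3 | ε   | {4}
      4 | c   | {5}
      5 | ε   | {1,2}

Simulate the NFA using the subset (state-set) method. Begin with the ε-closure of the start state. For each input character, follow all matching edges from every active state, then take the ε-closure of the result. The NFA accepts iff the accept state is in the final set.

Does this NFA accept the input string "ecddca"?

start: ε-closure({0}) = {0,2}
'e' @ 1: {3,4}
'c' @ 2: {1,2,5}  [accepting]
'd' @ 3: {}  — no active states
rest 'dca' ignored (set empty)
final: {}; accept 1 not in set

Answer: REJECT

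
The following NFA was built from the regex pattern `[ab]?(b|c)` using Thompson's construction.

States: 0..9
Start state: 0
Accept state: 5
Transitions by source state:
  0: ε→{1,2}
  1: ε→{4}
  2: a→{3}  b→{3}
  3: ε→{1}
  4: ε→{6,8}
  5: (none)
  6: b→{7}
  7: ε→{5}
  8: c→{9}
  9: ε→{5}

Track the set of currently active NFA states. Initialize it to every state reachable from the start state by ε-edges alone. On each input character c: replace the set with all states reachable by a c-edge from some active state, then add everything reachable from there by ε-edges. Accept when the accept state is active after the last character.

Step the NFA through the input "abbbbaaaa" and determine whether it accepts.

Answer: REJECT

Derivation:
initial (ε-close {0}): {0,1,2,4,6,8}
'a' @ 1: {1,3,4,6,8}
'b' @ 2: {5,7}  ✓accept
'b' @ 3: {}  — no active states
rest 'bbaaaa' ignored (set empty)
after full input: {}  (accept=5 not in)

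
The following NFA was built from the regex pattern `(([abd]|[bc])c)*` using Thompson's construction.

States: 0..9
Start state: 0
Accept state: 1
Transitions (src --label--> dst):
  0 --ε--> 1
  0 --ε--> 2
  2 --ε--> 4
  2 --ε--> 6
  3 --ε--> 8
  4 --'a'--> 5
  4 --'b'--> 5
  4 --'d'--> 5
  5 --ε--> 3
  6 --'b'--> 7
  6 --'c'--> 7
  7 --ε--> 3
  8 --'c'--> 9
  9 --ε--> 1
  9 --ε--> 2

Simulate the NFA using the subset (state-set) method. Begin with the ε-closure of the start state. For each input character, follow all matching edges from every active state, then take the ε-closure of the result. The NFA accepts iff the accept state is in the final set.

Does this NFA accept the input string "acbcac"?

S₀ = ε-closure({0}) = {0,1,2,4,6}
'a' @ 1: {3,5,8}
'c' @ 2: {1,2,4,6,9}  [accepting]
'b' @ 3: {3,5,7,8}
'c' @ 4: {1,2,4,6,9}  [accepting]
'a' @ 5: {3,5,8}
'c' @ 6: {1,2,4,6,9}  [accepting]
final: {1,2,4,6,9}; accept 1 in set

Answer: ACCEPT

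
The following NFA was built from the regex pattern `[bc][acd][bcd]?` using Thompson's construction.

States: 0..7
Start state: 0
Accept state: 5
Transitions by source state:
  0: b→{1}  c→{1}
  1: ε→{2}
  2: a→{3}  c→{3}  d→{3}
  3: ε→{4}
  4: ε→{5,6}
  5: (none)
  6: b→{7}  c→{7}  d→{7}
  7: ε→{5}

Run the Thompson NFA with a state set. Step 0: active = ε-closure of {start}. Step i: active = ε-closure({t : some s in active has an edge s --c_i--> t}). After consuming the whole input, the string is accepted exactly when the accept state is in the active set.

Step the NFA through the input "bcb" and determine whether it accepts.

start: ε-closure({0}) = {0}
'b' @ 1: {1,2}
'c' @ 2: {3,4,5,6}  [accepting]
'b' @ 3: {5,7}  [accepting]
after full input: {5,7}  (accept=5 in)

Answer: ACCEPT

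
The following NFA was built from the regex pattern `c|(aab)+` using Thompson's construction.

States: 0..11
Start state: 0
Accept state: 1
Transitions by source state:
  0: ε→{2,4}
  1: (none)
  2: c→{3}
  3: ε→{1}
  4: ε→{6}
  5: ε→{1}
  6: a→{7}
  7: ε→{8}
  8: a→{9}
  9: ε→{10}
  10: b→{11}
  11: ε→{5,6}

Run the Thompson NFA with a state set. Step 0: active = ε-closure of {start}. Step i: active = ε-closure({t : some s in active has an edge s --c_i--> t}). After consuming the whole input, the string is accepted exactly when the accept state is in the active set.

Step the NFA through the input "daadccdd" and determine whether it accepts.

Answer: REJECT

Steps:
start: ε-closure({0}) = {0,2,4,6}
'd' @ 1: {}  — state set empty
rest 'aadccdd' ignored (set empty)
final: {}; accept 1 not in set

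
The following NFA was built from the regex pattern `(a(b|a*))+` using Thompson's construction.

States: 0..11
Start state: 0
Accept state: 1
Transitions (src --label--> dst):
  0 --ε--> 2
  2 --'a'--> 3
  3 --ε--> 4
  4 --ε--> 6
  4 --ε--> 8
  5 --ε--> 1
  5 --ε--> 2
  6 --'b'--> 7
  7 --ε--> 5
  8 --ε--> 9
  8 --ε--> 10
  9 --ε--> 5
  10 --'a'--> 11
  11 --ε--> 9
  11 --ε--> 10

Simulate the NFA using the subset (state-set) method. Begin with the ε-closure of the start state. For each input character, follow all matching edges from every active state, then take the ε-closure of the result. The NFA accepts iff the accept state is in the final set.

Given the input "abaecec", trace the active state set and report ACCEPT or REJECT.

Answer: REJECT

Steps:
initial (ε-close {0}): {0,2}
'a' @ 1: {1,2,3,4,5,6,8,9,10}  ✓accept
'b' @ 2: {1,2,5,7}  ✓accept
'a' @ 3: {1,2,3,4,5,6,8,9,10}  ✓accept
'e' @ 4: {}  — no active states
rest 'cec' ignored (set empty)
end set {} — state 1 not in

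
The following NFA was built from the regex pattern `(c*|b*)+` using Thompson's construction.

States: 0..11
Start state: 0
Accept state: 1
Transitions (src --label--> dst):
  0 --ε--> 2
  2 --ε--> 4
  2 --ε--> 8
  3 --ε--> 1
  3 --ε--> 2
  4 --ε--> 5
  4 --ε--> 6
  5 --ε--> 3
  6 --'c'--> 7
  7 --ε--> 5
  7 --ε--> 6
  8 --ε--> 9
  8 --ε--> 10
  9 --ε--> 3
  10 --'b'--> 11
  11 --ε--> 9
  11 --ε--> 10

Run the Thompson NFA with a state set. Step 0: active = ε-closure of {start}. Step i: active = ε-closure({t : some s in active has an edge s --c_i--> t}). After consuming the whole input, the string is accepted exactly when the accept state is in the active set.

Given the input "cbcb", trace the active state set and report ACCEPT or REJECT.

S₀ = ε-closure({0}) = {0,1,2,3,4,5,6,8,9,10}
'c' @ 1: {1,2,3,4,5,6,7,8,9,10}  [accepting]
'b' @ 2: {1,2,3,4,5,6,8,9,10,11}  [accepting]
'c' @ 3: {1,2,3,4,5,6,7,8,9,10}  [accepting]
'b' @ 4: {1,2,3,4,5,6,8,9,10,11}  [accepting]
end set {1,2,3,4,5,6,8,9,10,11} — state 1 in

Answer: ACCEPT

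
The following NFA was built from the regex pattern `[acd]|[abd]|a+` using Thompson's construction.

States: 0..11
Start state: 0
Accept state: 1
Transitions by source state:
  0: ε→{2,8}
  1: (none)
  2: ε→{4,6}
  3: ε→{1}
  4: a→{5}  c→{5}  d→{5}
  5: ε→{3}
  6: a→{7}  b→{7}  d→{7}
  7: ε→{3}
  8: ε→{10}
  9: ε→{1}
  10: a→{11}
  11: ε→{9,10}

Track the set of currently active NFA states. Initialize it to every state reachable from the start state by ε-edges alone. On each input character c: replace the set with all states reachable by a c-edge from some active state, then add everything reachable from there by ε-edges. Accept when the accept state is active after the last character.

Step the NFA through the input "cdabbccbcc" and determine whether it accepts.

Answer: REJECT

Steps:
S₀ = ε-closure({0}) = {0,2,4,6,8,10}
'c' @ 1: {1,3,5}  (accept∈set)
'd' @ 2: {}  — no active states
rest 'abbccbcc' ignored (set empty)
final: {}; accept 1 not in set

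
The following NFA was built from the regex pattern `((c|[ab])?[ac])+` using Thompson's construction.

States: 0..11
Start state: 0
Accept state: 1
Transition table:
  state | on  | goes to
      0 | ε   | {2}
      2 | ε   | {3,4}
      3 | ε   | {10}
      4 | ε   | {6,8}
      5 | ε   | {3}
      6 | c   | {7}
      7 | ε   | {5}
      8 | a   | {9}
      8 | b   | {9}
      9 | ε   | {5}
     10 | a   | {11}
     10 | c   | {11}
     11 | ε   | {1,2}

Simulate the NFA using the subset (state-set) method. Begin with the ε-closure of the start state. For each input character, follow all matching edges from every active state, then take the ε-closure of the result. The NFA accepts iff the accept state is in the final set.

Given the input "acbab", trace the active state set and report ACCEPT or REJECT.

start: ε-closure({0}) = {0,2,3,4,6,8,10}
'a' @ 1: {1,2,3,4,5,6,8,9,10,11}  ✓accept
'c' @ 2: {1,2,3,4,5,6,7,8,10,11}  ✓accept
'b' @ 3: {3,5,9,10}
'a' @ 4: {1,2,3,4,6,8,10,11}  ✓accept
'b' @ 5: {3,5,9,10}
after full input: {3,5,9,10}  (accept=1 not in)

Answer: REJECT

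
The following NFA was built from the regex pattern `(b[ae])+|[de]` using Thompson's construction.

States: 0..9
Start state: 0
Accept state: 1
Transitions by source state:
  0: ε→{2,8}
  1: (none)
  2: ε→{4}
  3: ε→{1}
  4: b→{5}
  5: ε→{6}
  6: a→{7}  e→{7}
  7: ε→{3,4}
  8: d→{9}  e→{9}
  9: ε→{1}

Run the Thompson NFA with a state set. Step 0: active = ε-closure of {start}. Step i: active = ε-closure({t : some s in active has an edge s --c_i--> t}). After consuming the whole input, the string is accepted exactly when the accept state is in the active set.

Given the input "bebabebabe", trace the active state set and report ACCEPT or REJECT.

Answer: ACCEPT

Steps:
S₀ = ε-closure({0}) = {0,2,4,8}
'b' @ 1: {5,6}
'e' @ 2: {1,3,4,7}  [accepting]
'b' @ 3: {5,6}
'a' @ 4: {1,3,4,7}  [accepting]
'b' @ 5: {5,6}
'e' @ 6: {1,3,4,7}  [accepting]
'b' @ 7: {5,6}
'a' @ 8: {1,3,4,7}  [accepting]
'b' @ 9: {5,6}
'e' @ 10: {1,3,4,7}  [accepting]
after full input: {1,3,4,7}  (accept=1 in)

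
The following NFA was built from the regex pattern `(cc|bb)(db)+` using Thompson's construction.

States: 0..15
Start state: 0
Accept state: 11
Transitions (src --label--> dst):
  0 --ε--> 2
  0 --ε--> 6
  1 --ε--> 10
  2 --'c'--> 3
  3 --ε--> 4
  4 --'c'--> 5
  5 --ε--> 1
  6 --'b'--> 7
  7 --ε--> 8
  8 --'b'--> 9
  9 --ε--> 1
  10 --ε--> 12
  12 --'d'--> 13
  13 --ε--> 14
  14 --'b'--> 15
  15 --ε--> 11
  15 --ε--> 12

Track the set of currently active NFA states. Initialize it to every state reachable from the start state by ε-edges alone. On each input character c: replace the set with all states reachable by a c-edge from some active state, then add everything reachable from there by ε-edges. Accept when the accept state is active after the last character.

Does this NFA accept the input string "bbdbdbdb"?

Answer: ACCEPT

Steps:
S₀ = ε-closure({0}) = {0,2,6}
'b' @ 1: {7,8}
'b' @ 2: {1,9,10,12}
'd' @ 3: {13,14}
'b' @ 4: {11,12,15}  (accept∈set)
'd' @ 5: {13,14}
'b' @ 6: {11,12,15}  (accept∈set)
'd' @ 7: {13,14}
'b' @ 8: {11,12,15}  (accept∈set)
after full input: {11,12,15}  (accept=11 in)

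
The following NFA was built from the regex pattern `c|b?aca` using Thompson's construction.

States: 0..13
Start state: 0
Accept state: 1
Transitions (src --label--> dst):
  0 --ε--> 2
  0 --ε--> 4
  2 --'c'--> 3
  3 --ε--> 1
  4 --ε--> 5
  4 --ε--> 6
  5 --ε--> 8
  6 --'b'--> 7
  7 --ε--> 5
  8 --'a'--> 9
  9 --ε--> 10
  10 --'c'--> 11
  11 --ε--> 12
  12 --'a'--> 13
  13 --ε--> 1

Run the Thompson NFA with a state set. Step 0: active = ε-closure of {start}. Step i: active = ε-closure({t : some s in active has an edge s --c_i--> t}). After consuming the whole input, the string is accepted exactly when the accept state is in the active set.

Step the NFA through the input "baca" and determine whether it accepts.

Answer: ACCEPT

Steps:
S₀ = ε-closure({0}) = {0,2,4,5,6,8}
'b' @ 1: {5,7,8}
'a' @ 2: {9,10}
'c' @ 3: {11,12}
'a' @ 4: {1,13}  (accept∈set)
after full input: {1,13}  (accept=1 in)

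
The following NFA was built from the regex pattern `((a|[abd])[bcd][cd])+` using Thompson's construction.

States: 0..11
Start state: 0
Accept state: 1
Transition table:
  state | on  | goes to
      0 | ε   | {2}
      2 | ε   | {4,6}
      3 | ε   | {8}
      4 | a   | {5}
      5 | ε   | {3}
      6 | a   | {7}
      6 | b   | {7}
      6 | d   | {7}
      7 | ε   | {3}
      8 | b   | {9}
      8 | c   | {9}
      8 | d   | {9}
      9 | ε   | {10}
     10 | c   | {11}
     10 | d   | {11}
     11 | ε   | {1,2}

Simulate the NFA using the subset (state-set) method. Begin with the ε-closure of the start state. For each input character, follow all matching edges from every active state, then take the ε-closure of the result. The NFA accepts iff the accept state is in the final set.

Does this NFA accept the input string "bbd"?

Answer: ACCEPT

Derivation:
S₀ = ε-closure({0}) = {0,2,4,6}
'b' @ 1: {3,7,8}
'b' @ 2: {9,10}
'd' @ 3: {1,2,4,6,11}  ✓accept
final: {1,2,4,6,11}; accept 1 in set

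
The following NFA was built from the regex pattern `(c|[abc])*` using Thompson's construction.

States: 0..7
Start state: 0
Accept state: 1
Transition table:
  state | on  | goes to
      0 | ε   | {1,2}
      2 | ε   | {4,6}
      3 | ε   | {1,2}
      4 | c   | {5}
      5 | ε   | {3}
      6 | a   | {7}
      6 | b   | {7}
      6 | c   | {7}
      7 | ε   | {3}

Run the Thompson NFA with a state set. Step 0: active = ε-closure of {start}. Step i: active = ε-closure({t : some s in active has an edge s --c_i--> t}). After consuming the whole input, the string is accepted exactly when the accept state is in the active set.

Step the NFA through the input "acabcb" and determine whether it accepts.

S₀ = ε-closure({0}) = {0,1,2,4,6}
'a' @ 1: {1,2,3,4,6,7}  (accept∈set)
'c' @ 2: {1,2,3,4,5,6,7}  (accept∈set)
'a' @ 3: {1,2,3,4,6,7}  (accept∈set)
'b' @ 4: {1,2,3,4,6,7}  (accept∈set)
'c' @ 5: {1,2,3,4,5,6,7}  (accept∈set)
'b' @ 6: {1,2,3,4,6,7}  (accept∈set)
after full input: {1,2,3,4,6,7}  (accept=1 in)

Answer: ACCEPT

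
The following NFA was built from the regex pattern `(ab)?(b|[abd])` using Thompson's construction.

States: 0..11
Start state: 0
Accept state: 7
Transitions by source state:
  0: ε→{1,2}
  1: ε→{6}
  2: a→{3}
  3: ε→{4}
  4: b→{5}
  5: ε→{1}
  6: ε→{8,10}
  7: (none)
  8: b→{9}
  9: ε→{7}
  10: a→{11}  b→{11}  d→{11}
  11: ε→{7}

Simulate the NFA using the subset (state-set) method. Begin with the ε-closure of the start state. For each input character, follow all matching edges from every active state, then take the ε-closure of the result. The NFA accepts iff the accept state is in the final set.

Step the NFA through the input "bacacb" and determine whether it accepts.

initial (ε-close {0}): {0,1,2,6,8,10}
'b' @ 1: {7,9,11}  (accept∈set)
'a' @ 2: {}  — dead — no transitions
rest 'cacb' ignored (set empty)
final: {}; accept 7 not in set

Answer: REJECT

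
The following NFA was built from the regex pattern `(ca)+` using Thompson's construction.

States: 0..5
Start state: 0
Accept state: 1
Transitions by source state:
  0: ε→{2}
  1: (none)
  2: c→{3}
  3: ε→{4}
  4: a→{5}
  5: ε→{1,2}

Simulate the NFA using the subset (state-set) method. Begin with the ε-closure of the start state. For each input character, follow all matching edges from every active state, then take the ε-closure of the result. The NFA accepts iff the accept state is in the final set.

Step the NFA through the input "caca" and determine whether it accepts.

initial (ε-close {0}): {0,2}
'c' @ 1: {3,4}
'a' @ 2: {1,2,5}  [accepting]
'c' @ 3: {3,4}
'a' @ 4: {1,2,5}  [accepting]
after full input: {1,2,5}  (accept=1 in)

Answer: ACCEPT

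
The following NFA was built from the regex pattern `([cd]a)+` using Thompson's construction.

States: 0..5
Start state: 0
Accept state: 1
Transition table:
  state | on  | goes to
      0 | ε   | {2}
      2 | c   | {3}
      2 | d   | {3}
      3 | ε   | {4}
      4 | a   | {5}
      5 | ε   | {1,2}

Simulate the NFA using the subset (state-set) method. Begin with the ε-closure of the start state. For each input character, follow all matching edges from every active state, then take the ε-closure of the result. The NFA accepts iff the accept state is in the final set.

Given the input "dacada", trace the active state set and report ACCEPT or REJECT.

S₀ = ε-closure({0}) = {0,2}
'd' @ 1: {3,4}
'a' @ 2: {1,2,5}  (accept∈set)
'c' @ 3: {3,4}
'a' @ 4: {1,2,5}  (accept∈set)
'd' @ 5: {3,4}
'a' @ 6: {1,2,5}  (accept∈set)
after full input: {1,2,5}  (accept=1 in)

Answer: ACCEPT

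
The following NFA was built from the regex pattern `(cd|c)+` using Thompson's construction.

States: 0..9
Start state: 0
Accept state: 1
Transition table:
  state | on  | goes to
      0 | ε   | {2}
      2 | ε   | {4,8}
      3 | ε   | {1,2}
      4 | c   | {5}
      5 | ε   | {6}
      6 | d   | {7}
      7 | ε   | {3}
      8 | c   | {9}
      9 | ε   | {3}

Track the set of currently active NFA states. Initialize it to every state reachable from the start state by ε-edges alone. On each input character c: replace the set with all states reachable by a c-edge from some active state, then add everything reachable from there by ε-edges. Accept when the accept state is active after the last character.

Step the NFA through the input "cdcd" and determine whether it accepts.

Answer: ACCEPT

Trace:
S₀ = ε-closure({0}) = {0,2,4,8}
'c' @ 1: {1,2,3,4,5,6,8,9}  ✓accept
'd' @ 2: {1,2,3,4,7,8}  ✓accept
'c' @ 3: {1,2,3,4,5,6,8,9}  ✓accept
'd' @ 4: {1,2,3,4,7,8}  ✓accept
end set {1,2,3,4,7,8} — state 1 in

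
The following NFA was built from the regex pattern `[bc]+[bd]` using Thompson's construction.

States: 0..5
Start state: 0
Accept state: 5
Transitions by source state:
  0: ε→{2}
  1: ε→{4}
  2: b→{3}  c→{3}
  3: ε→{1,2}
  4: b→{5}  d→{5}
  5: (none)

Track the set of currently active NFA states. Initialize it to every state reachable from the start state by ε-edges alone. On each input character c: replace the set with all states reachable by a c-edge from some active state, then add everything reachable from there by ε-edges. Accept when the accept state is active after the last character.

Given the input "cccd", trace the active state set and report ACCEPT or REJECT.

start: ε-closure({0}) = {0,2}
'c' @ 1: {1,2,3,4}
'c' @ 2: {1,2,3,4}
'c' @ 3: {1,2,3,4}
'd' @ 4: {5}  ✓accept
end set {5} — state 5 in

Answer: ACCEPT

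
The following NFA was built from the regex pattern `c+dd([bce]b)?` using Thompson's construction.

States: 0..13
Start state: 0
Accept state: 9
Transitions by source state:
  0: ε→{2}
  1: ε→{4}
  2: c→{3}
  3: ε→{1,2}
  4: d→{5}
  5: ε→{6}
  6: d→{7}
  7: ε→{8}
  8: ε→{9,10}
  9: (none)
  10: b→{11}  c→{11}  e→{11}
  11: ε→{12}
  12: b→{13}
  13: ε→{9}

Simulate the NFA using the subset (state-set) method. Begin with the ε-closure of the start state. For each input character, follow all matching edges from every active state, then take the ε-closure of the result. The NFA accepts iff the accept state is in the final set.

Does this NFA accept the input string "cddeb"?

start: ε-closure({0}) = {0,2}
'c' @ 1: {1,2,3,4}
'd' @ 2: {5,6}
'd' @ 3: {7,8,9,10}  ✓accept
'e' @ 4: {11,12}
'b' @ 5: {9,13}  ✓accept
end set {9,13} — state 9 in

Answer: ACCEPT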